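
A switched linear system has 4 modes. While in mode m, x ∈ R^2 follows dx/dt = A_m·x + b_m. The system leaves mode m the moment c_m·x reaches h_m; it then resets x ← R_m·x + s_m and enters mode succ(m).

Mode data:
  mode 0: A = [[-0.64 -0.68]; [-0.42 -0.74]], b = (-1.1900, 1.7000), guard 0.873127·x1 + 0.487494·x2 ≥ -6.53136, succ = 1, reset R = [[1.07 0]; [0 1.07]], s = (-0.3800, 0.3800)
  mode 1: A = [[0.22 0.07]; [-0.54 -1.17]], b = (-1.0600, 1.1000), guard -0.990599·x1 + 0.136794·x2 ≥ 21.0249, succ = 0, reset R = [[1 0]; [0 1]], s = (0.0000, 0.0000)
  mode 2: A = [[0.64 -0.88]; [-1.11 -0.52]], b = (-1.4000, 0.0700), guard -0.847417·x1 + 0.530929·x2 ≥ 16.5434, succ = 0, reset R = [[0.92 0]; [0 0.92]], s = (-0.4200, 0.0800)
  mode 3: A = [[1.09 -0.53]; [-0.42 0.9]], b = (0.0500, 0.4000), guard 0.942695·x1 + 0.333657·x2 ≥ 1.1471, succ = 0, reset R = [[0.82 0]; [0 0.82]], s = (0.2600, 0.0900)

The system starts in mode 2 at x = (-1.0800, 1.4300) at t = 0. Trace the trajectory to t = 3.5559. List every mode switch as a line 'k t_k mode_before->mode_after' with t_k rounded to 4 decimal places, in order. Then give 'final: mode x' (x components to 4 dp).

Mode 2: guard c·x = 16.5434 hit at Δt = 1.5611 (t = 1.5611), x⁻ = (-14.1337, 8.6004) → reset → x⁺ = (-13.4230, 7.9924), jump to mode 0
Mode 0: guard c·x = -6.5314 hit at Δt = 0.8453 (t = 2.4064), x⁻ = (-12.3425, 8.7083) → reset → x⁺ = (-13.5865, 9.6979), jump to mode 1
Mode 1: flow for 1.1495 to horizon, guard not reached → x = (-18.0659, 8.7564)

1 1.5611 2->0
2 2.4064 0->1
final: 1 -18.0659 8.7564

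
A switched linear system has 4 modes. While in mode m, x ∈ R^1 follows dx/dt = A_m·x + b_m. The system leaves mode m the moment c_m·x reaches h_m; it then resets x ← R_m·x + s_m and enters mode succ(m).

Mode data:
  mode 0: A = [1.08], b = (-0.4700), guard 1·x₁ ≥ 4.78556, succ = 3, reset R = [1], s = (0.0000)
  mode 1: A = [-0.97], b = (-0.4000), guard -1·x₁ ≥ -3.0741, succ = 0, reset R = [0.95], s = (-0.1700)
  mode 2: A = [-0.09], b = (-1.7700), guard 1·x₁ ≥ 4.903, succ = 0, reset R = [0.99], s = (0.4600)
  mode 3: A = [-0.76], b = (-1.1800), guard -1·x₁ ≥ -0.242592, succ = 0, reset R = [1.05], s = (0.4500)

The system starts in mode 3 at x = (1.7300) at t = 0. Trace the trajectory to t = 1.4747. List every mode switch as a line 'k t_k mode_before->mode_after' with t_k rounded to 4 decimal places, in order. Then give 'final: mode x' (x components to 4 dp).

1 0.7941 3->0
final: 0 0.9973

Mode 3: guard c·x = -0.2426 hit at Δt = 0.7941 (t = 0.7941), x⁻ = (0.2426) → reset → x⁺ = (0.7047), jump to mode 0
Mode 0: flow for 0.6806 to horizon, guard not reached → x = (0.9973)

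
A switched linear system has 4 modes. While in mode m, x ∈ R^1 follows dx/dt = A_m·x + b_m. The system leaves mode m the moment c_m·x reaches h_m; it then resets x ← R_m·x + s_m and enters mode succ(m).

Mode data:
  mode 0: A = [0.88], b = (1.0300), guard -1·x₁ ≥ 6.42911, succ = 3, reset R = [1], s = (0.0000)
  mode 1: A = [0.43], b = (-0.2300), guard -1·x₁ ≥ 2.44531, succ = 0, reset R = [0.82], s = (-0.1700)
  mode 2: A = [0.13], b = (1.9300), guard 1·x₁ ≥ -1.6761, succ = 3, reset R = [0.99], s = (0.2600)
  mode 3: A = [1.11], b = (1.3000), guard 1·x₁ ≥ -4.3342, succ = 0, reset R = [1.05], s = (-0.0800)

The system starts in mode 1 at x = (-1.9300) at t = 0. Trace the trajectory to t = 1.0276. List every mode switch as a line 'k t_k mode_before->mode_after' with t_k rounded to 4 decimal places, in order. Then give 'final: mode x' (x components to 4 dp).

1 0.4415 1->0
final: 0 -2.8533

Mode 1: guard c·x = 2.4453 hit at Δt = 0.4415 (t = 0.4415), x⁻ = (-2.4453) → reset → x⁺ = (-2.1752), jump to mode 0
Mode 0: flow for 0.5861 to horizon, guard not reached → x = (-2.8533)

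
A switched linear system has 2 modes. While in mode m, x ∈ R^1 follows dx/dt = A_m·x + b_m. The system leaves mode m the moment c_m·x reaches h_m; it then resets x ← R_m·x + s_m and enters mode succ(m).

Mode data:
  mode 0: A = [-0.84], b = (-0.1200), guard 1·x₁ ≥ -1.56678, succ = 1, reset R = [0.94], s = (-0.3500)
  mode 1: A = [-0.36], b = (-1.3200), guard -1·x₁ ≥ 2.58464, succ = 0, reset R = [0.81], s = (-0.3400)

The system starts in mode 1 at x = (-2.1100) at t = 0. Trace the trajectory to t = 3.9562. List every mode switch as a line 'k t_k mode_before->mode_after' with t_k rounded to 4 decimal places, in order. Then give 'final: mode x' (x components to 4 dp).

Mode 1: guard c·x = 2.5846 hit at Δt = 1.0103 (t = 1.0103), x⁻ = (-2.5846) → reset → x⁺ = (-2.4336), jump to mode 0
Mode 0: guard c·x = -1.5668 hit at Δt = 0.5660 (t = 1.5763), x⁻ = (-1.5668) → reset → x⁺ = (-1.8228), jump to mode 1
Mode 1: guard c·x = 2.5846 hit at Δt = 1.4807 (t = 3.0570), x⁻ = (-2.5846) → reset → x⁺ = (-2.4336), jump to mode 0
Mode 0: guard c·x = -1.5668 hit at Δt = 0.5660 (t = 3.6230), x⁻ = (-1.5668) → reset → x⁺ = (-1.8228), jump to mode 1
Mode 1: flow for 0.3332 to horizon, guard not reached → x = (-2.0312)

1 1.0103 1->0
2 1.5763 0->1
3 3.0570 1->0
4 3.6230 0->1
final: 1 -2.0312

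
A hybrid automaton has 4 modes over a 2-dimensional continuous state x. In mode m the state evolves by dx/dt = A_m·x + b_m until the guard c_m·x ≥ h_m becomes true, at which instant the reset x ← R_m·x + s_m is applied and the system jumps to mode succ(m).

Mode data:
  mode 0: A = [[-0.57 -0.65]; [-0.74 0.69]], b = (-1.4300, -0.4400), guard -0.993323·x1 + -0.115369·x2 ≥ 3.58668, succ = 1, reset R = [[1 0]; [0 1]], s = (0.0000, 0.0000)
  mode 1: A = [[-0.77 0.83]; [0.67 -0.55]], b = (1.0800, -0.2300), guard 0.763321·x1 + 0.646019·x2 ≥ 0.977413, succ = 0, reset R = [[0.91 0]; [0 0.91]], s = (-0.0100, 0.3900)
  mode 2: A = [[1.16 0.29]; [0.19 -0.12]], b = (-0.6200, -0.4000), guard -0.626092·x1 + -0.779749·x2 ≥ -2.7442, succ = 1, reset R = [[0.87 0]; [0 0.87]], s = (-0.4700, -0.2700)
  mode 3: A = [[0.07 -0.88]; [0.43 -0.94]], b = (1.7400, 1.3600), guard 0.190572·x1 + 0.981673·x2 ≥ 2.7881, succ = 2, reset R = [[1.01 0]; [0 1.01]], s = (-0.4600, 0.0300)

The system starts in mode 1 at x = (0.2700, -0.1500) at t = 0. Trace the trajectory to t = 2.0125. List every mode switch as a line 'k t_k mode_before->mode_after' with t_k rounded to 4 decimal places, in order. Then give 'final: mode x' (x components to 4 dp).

Mode 1: guard c·x = 0.9774 hit at Δt = 1.5360 (t = 1.5360), x⁻ = (1.0847, 0.2313) → reset → x⁺ = (0.9771, 0.6005), jump to mode 0
Mode 0: flow for 0.4765 to horizon, guard not reached → x = (0.0227, 0.3778)

1 1.5360 1->0
final: 0 0.0227 0.3778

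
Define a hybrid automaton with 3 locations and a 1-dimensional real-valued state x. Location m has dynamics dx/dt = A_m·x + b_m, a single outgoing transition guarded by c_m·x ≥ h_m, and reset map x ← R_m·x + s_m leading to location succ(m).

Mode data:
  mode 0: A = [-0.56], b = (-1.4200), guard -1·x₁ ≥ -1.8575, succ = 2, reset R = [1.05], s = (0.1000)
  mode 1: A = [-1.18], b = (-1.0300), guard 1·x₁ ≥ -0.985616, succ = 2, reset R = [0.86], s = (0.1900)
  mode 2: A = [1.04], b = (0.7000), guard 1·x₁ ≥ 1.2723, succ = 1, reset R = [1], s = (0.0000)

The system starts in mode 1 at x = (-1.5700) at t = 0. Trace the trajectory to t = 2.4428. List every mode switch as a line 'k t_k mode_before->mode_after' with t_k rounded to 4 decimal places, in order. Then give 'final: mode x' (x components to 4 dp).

1 1.5440 1->2
final: 2 -0.6337

Mode 1: guard c·x = -0.9856 hit at Δt = 1.5440 (t = 1.5440), x⁻ = (-0.9856) → reset → x⁺ = (-0.6576), jump to mode 2
Mode 2: flow for 0.8988 to horizon, guard not reached → x = (-0.6337)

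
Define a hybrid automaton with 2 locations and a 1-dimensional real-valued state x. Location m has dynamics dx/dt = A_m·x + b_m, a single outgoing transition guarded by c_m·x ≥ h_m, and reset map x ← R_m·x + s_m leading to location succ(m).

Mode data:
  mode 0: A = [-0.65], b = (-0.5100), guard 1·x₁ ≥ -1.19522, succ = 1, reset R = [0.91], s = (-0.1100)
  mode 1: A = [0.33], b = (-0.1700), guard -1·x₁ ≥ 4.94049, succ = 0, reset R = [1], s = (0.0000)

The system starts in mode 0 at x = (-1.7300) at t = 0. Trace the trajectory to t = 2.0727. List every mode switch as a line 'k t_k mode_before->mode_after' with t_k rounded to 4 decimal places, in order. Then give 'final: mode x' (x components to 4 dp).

1 1.2830 0->1
final: 1 -1.7076

Mode 0: guard c·x = -1.1952 hit at Δt = 1.2830 (t = 1.2830), x⁻ = (-1.1952) → reset → x⁺ = (-1.1977), jump to mode 1
Mode 1: flow for 0.7897 to horizon, guard not reached → x = (-1.7076)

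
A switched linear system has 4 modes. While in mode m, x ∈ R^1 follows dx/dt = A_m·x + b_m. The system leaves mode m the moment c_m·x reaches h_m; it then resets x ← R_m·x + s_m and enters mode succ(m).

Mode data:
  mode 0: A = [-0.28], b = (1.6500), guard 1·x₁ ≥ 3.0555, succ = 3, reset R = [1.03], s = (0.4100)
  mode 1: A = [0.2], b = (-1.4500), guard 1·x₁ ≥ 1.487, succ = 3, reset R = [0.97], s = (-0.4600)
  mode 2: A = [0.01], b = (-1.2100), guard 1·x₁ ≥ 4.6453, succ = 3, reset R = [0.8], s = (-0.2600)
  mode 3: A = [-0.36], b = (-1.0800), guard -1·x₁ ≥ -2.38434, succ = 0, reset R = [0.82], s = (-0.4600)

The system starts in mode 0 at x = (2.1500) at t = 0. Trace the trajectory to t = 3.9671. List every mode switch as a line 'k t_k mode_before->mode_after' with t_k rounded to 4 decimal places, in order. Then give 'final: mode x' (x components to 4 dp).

Mode 0: guard c·x = 3.0555 hit at Δt = 0.9892 (t = 0.9892), x⁻ = (3.0555) → reset → x⁺ = (3.5572), jump to mode 3
Mode 3: guard c·x = -2.3843 hit at Δt = 0.5474 (t = 1.5366), x⁻ = (2.3843) → reset → x⁺ = (1.4952), jump to mode 0
Mode 0: guard c·x = 3.0555 hit at Δt = 1.5650 (t = 3.1016), x⁻ = (3.0555) → reset → x⁺ = (3.5572), jump to mode 3
Mode 3: guard c·x = -2.3843 hit at Δt = 0.5474 (t = 3.6490), x⁻ = (2.3843) → reset → x⁺ = (1.4952), jump to mode 0
Mode 0: flow for 0.3181 to horizon, guard not reached → x = (1.8699)

1 0.9892 0->3
2 1.5366 3->0
3 3.1016 0->3
4 3.6490 3->0
final: 0 1.8699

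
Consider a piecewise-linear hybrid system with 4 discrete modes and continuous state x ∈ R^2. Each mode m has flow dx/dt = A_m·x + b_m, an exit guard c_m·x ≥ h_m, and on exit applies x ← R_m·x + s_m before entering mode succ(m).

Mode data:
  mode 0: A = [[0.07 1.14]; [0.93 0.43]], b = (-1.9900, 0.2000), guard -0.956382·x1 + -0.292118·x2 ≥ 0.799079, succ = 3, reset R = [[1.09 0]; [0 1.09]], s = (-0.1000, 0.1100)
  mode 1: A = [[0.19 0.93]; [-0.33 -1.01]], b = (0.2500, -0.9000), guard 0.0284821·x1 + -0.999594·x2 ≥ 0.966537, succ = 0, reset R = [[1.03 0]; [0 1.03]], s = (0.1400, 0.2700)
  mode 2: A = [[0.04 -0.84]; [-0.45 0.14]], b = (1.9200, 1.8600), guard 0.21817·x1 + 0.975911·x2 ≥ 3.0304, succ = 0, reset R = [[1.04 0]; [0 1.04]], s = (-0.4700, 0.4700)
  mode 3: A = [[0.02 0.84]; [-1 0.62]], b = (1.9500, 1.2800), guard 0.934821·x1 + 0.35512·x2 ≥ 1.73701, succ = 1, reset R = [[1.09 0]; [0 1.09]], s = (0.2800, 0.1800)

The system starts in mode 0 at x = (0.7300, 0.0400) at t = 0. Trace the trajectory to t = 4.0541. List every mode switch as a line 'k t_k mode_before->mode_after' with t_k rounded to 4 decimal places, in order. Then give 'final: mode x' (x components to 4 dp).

Mode 0: guard c·x = 0.7991 hit at Δt = 0.9636 (t = 0.9636), x⁻ = (-0.9114, 0.2486) → reset → x⁺ = (-1.0935, 0.3810), jump to mode 3
Mode 3: guard c·x = 1.7370 hit at Δt = 0.7391 (t = 1.7027), x⁻ = (1.1174, 1.9498) → reset → x⁺ = (1.4980, 2.3053), jump to mode 1
Mode 1: guard c·x = 0.9665 hit at Δt = 1.4699 (t = 3.1726), x⁻ = (3.1369, -0.8775) → reset → x⁺ = (3.3710, -0.6339), jump to mode 0
Mode 0: flow for 0.8815 to horizon, guard not reached → x = (2.4547, 2.0085)

1 0.9636 0->3
2 1.7027 3->1
3 3.1726 1->0
final: 0 2.4547 2.0085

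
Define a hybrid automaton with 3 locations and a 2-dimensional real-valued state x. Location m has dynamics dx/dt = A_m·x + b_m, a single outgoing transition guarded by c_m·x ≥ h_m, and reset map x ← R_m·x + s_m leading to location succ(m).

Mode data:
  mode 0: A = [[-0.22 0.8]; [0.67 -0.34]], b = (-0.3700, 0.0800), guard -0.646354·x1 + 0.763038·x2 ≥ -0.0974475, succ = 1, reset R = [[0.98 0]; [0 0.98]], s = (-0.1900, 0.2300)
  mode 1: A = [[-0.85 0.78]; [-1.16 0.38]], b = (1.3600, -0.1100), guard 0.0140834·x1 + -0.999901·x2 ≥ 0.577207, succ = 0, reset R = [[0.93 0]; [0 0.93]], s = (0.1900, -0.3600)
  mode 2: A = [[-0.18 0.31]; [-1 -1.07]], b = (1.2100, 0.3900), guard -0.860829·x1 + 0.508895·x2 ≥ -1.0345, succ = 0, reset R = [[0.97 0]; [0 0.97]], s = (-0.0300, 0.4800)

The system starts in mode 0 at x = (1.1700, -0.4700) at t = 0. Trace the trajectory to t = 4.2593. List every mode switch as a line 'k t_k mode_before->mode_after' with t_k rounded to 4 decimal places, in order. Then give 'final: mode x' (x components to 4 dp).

Mode 0: guard c·x = -0.0974 hit at Δt = 1.2619 (t = 1.2619), x⁻ = (0.4706, 0.2709) → reset → x⁺ = (0.2711, 0.4955), jump to mode 1
Mode 1: guard c·x = 0.5772 hit at Δt = 1.0542 (t = 2.3161), x⁻ = (1.0582, -0.5624) → reset → x⁺ = (1.1742, -0.8830), jump to mode 0
Mode 0: guard c·x = -0.0974 hit at Δt = 1.4596 (t = 3.7757), x⁻ = (0.0446, -0.0899) → reset → x⁺ = (-0.1463, 0.1419), jump to mode 1
Mode 1: flow for 0.4836 to horizon, guard not reached → x = (0.4726, 0.0016)

1 1.2619 0->1
2 2.3161 1->0
3 3.7757 0->1
final: 1 0.4726 0.0016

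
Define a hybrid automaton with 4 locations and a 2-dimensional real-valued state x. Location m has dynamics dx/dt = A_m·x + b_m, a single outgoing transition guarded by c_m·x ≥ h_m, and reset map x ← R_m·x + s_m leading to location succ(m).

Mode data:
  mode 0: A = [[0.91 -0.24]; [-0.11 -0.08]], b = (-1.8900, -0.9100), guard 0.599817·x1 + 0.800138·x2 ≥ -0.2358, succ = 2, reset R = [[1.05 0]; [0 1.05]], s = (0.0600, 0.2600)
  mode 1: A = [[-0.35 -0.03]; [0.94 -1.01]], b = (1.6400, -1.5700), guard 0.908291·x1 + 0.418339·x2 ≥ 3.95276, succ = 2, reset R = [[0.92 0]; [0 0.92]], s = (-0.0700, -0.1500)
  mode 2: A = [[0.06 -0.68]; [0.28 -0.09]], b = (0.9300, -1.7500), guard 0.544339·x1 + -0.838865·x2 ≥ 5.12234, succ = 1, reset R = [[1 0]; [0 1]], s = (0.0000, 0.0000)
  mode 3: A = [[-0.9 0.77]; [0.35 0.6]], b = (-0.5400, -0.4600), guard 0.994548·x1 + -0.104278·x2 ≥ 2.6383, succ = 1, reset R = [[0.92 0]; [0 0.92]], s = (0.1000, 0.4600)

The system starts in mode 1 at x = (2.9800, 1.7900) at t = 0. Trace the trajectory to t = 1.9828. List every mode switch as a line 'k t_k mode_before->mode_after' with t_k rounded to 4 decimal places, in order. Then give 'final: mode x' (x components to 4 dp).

1 1.4281 1->2
final: 2 3.4500 0.8508

Mode 1: guard c·x = 3.9528 hit at Δt = 1.4281 (t = 1.4281), x⁻ = (3.5961, 1.6409) → reset → x⁺ = (3.2384, 1.3597), jump to mode 2
Mode 2: flow for 0.5547 to horizon, guard not reached → x = (3.4500, 0.8508)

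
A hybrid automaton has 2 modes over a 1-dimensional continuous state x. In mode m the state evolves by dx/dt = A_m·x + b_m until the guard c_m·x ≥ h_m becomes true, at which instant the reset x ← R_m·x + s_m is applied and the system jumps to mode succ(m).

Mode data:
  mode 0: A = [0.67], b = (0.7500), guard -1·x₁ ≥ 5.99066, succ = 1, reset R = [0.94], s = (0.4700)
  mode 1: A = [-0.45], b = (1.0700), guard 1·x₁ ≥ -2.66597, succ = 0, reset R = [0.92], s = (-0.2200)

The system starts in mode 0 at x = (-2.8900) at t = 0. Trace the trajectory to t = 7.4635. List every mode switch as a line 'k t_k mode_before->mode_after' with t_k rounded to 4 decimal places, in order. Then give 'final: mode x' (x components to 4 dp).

Mode 0: guard c·x = 5.9907 hit at Δt = 1.5105 (t = 1.5105), x⁻ = (-5.9907) → reset → x⁺ = (-5.1612), jump to mode 1
Mode 1: guard c·x = -2.6660 hit at Δt = 0.8932 (t = 2.4037), x⁻ = (-2.6660) → reset → x⁺ = (-2.6727), jump to mode 0
Mode 0: guard c·x = 5.9907 hit at Δt = 1.7059 (t = 4.1096), x⁻ = (-5.9907) → reset → x⁺ = (-5.1612), jump to mode 1
Mode 1: guard c·x = -2.6660 hit at Δt = 0.8932 (t = 5.0028), x⁻ = (-2.6660) → reset → x⁺ = (-2.6727), jump to mode 0
Mode 0: guard c·x = 5.9907 hit at Δt = 1.7059 (t = 6.7088), x⁻ = (-5.9907) → reset → x⁺ = (-5.1612), jump to mode 1
Mode 1: flow for 0.7547 to horizon, guard not reached → x = (-2.9903)

1 1.5105 0->1
2 2.4037 1->0
3 4.1096 0->1
4 5.0028 1->0
5 6.7088 0->1
final: 1 -2.9903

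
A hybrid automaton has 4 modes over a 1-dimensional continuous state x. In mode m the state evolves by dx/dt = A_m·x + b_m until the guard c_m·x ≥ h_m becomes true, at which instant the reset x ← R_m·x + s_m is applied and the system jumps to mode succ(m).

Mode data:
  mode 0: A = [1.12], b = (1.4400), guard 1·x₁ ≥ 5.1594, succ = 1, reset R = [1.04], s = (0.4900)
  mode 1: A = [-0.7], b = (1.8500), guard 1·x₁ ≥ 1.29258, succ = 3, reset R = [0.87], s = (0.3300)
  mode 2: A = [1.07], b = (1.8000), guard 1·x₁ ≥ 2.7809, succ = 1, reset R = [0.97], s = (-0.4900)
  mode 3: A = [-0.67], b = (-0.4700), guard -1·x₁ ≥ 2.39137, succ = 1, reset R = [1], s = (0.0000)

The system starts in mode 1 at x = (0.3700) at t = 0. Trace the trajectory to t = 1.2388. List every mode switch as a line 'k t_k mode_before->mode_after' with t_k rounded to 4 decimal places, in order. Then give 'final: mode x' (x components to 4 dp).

Mode 1: guard c·x = 1.2926 hit at Δt = 0.7439 (t = 0.7439), x⁻ = (1.2926) → reset → x⁺ = (1.4545), jump to mode 3
Mode 3: flow for 0.4949 to horizon, guard not reached → x = (0.8461)

1 0.7439 1->3
final: 3 0.8461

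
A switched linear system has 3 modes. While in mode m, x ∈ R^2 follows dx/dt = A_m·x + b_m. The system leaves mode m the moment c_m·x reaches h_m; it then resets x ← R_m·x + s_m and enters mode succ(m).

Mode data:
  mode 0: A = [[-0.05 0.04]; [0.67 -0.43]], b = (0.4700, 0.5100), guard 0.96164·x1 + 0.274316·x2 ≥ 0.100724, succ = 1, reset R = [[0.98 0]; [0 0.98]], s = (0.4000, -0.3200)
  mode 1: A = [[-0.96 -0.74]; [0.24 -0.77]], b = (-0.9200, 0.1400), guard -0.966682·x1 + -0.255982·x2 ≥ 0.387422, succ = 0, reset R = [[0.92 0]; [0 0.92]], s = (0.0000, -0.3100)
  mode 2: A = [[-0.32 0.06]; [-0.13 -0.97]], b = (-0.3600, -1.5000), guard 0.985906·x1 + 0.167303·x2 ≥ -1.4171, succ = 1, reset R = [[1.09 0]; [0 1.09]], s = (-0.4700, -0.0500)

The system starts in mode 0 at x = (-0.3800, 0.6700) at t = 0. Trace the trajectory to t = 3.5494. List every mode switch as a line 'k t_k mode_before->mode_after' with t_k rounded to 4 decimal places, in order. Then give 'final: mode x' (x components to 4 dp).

Mode 0: guard c·x = 0.1007 hit at Δt = 0.5583 (t = 0.5583), x⁻ = (-0.0958, 0.7031) → reset → x⁺ = (0.3061, 0.3690), jump to mode 1
Mode 1: guard c·x = 0.3874 hit at Δt = 0.7537 (t = 1.3120), x⁻ = (-0.4705, 0.2632) → reset → x⁺ = (-0.4328, -0.0678), jump to mode 0
Mode 0: guard c·x = 0.1007 hit at Δt = 0.9595 (t = 2.2715), x⁻ = (0.0309, 0.2590) → reset → x⁺ = (0.4302, -0.0662), jump to mode 1
Mode 1: guard c·x = 0.3874 hit at Δt = 0.9558 (t = 3.2273), x⁻ = (-0.4132, 0.0469) → reset → x⁺ = (-0.3801, -0.2669), jump to mode 0
Mode 0: flow for 0.3221 to horizon, guard not reached → x = (-0.2265, -0.1397)

1 0.5583 0->1
2 1.3120 1->0
3 2.2715 0->1
4 3.2273 1->0
final: 0 -0.2265 -0.1397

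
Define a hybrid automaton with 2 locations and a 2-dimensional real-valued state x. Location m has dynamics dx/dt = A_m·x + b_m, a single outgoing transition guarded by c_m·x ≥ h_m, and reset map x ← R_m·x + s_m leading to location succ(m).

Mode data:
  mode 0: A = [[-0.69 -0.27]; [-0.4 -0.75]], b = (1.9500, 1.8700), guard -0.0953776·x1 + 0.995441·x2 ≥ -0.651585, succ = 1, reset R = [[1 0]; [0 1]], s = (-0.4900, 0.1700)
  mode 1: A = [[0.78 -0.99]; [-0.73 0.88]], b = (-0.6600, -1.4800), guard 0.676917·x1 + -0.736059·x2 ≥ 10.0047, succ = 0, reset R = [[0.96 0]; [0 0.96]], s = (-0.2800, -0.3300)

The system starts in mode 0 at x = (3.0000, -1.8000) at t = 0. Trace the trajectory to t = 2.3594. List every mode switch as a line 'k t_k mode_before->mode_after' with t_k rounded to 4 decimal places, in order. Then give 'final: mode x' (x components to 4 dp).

1 1.0496 0->1
2 1.9652 1->0
final: 0 6.5435 -5.2697

Mode 0: guard c·x = -0.6516 hit at Δt = 1.0496 (t = 1.0496), x⁻ = (3.0916, -0.3584) → reset → x⁺ = (2.6016, -0.1884), jump to mode 1
Mode 1: guard c·x = 10.0047 hit at Δt = 0.9156 (t = 1.9652), x⁻ = (7.5635, -6.6365) → reset → x⁺ = (6.9809, -6.7010), jump to mode 0
Mode 0: flow for 0.3942 to horizon, guard not reached → x = (6.5435, -5.2697)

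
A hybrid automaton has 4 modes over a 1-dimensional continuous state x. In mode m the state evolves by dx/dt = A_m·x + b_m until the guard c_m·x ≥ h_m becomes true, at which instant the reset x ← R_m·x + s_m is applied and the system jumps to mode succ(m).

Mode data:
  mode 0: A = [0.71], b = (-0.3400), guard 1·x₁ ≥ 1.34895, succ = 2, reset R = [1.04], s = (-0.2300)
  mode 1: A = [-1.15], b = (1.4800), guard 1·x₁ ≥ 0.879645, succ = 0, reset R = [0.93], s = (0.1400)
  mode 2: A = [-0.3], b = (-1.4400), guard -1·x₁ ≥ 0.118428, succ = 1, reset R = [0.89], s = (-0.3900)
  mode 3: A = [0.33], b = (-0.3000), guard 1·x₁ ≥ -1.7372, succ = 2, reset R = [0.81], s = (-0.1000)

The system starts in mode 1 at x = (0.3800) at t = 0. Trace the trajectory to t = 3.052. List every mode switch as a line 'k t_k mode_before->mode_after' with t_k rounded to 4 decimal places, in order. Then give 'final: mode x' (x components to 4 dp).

Mode 1: guard c·x = 0.8796 hit at Δt = 0.6961 (t = 0.6961), x⁻ = (0.8796) → reset → x⁺ = (0.9581), jump to mode 0
Mode 0: guard c·x = 1.3490 hit at Δt = 0.8401 (t = 1.5362), x⁻ = (1.3490) → reset → x⁺ = (1.1729), jump to mode 2
Mode 2: guard c·x = 0.1184 hit at Δt = 0.8120 (t = 2.3482), x⁻ = (-0.1184) → reset → x⁺ = (-0.4954), jump to mode 1
Mode 1: flow for 0.7038 to horizon, guard not reached → x = (0.4936)

1 0.6961 1->0
2 1.5362 0->2
3 2.3482 2->1
final: 1 0.4936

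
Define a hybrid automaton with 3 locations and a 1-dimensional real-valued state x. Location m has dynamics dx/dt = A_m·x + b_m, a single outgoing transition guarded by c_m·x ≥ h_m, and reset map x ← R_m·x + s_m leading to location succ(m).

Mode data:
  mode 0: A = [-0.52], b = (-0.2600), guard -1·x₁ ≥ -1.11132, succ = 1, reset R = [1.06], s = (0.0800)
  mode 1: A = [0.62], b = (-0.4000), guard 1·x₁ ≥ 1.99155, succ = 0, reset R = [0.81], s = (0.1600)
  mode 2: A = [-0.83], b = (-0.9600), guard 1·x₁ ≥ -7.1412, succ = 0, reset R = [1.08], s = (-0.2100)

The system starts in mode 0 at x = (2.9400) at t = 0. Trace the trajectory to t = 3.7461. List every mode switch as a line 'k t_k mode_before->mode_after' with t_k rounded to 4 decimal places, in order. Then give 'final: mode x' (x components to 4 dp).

1 1.4585 0->1
2 2.7280 1->0
3 3.3897 0->1
final: 1 1.4095

Mode 0: guard c·x = -1.1113 hit at Δt = 1.4585 (t = 1.4585), x⁻ = (1.1113) → reset → x⁺ = (1.2580), jump to mode 1
Mode 1: guard c·x = 1.9915 hit at Δt = 1.2695 (t = 2.7280), x⁻ = (1.9916) → reset → x⁺ = (1.7732), jump to mode 0
Mode 0: guard c·x = -1.1113 hit at Δt = 0.6618 (t = 3.3897), x⁻ = (1.1113) → reset → x⁺ = (1.2580), jump to mode 1
Mode 1: flow for 0.3564 to horizon, guard not reached → x = (1.4095)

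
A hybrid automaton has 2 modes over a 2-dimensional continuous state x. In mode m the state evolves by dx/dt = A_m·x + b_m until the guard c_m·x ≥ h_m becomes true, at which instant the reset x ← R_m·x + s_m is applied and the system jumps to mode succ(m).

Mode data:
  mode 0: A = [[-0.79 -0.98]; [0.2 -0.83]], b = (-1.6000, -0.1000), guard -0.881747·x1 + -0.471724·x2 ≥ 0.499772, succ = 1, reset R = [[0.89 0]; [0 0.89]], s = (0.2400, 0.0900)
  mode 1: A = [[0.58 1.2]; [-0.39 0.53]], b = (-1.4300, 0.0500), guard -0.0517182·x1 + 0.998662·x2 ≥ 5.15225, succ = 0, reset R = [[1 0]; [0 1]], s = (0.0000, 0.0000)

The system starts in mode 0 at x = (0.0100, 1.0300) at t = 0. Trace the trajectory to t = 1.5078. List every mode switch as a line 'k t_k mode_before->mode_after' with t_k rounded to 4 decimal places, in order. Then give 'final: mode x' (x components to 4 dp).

Mode 0: guard c·x = 0.4998 hit at Δt = 0.4522 (t = 0.4522), x⁻ = (-0.9044, 0.6310) → reset → x⁺ = (-0.5649, 0.6516), jump to mode 1
Mode 1: flow for 1.0556 to horizon, guard not reached → x = (-1.2630, 1.7389)

1 0.4522 0->1
final: 1 -1.2630 1.7389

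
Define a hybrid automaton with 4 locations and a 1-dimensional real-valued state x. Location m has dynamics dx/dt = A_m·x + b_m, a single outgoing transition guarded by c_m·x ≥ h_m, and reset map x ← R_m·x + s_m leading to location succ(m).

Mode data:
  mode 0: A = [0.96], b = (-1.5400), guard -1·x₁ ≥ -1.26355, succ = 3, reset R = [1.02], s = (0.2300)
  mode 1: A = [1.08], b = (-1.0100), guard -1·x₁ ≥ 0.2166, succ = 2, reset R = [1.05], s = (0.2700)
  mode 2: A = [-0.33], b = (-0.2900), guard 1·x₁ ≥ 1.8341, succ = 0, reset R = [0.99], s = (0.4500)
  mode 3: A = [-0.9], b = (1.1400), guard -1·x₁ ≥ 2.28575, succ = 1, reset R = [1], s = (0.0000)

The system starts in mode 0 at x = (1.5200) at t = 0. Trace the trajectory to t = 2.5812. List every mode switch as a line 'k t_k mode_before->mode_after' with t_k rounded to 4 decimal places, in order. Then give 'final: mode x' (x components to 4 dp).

Mode 0: guard c·x = -1.2635 hit at Δt = 1.4562 (t = 1.4562), x⁻ = (1.2635) → reset → x⁺ = (1.5188), jump to mode 3
Mode 3: flow for 1.1250 to horizon, guard not reached → x = (1.3583)

1 1.4562 0->3
final: 3 1.3583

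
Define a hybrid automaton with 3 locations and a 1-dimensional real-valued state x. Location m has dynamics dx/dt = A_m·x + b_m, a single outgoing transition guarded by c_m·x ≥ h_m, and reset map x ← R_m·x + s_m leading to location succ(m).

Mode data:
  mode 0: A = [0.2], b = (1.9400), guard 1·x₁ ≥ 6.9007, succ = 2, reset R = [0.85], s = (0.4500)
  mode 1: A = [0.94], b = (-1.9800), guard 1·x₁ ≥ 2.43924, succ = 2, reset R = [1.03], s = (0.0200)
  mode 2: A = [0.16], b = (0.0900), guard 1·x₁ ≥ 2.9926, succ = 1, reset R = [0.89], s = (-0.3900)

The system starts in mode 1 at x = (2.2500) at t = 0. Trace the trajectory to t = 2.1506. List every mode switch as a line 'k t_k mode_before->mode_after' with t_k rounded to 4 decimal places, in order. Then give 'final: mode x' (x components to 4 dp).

Mode 1: guard c·x = 2.4392 hit at Δt = 0.8942 (t = 0.8942), x⁻ = (2.4392) → reset → x⁺ = (2.5324), jump to mode 2
Mode 2: guard c·x = 2.9926 hit at Δt = 0.8664 (t = 1.7606), x⁻ = (2.9926) → reset → x⁺ = (2.2734), jump to mode 1
Mode 1: flow for 0.3900 to horizon, guard not reached → x = (2.3474)

1 0.8942 1->2
2 1.7606 2->1
final: 1 2.3474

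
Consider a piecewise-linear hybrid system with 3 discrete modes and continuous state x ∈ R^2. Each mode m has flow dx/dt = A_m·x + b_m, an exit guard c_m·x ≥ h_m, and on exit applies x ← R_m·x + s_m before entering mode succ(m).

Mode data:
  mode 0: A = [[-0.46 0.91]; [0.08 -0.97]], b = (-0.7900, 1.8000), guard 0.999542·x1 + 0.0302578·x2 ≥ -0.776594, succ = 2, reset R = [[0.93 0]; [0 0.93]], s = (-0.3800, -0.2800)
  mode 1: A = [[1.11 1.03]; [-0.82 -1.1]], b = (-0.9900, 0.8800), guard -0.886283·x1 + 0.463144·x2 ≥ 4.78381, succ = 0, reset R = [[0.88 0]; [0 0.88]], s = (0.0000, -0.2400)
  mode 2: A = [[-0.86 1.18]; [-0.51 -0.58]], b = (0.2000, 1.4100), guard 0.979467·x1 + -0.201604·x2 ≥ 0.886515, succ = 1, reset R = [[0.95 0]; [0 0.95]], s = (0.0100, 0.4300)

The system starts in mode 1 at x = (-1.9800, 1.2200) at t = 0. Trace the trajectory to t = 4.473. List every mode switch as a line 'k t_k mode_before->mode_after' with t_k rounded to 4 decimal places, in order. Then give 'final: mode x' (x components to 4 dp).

1 0.8789 1->0
2 2.4694 0->2
3 3.6788 2->1
final: 1 3.3619 0.2889

Mode 1: guard c·x = 4.7838 hit at Δt = 0.8789 (t = 0.8789), x⁻ = (-4.1369, 2.4126) → reset → x⁺ = (-3.6404, 1.8831), jump to mode 0
Mode 0: guard c·x = -0.7766 hit at Δt = 1.5905 (t = 2.4694), x⁻ = (-0.8299, 1.7503) → reset → x⁺ = (-1.1518, 1.3477), jump to mode 2
Mode 2: guard c·x = 0.8865 hit at Δt = 1.2094 (t = 3.6788), x⁻ = (1.2618, 1.7331) → reset → x⁺ = (1.2087, 2.0765), jump to mode 1
Mode 1: flow for 0.7942 to horizon, guard not reached → x = (3.3619, 0.2889)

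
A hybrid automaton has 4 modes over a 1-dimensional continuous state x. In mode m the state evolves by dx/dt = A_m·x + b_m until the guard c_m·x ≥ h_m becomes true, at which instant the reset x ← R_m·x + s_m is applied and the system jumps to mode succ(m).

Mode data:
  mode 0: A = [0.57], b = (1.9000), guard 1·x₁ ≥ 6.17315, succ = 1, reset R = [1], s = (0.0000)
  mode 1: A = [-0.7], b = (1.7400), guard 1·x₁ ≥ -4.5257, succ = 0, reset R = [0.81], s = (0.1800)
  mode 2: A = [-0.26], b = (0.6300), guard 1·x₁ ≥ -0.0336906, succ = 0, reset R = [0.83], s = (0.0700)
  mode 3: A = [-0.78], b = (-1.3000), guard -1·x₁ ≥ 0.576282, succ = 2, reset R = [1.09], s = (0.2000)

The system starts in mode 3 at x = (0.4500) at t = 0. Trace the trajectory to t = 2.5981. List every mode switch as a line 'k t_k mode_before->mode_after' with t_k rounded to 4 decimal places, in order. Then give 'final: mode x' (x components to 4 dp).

1 0.8504 3->2
2 1.4231 2->0
final: 0 3.2613

Mode 3: guard c·x = 0.5763 hit at Δt = 0.8504 (t = 0.8504), x⁻ = (-0.5763) → reset → x⁺ = (-0.4281), jump to mode 2
Mode 2: guard c·x = -0.0337 hit at Δt = 0.5727 (t = 1.4231), x⁻ = (-0.0337) → reset → x⁺ = (0.0420), jump to mode 0
Mode 0: flow for 1.1750 to horizon, guard not reached → x = (3.2613)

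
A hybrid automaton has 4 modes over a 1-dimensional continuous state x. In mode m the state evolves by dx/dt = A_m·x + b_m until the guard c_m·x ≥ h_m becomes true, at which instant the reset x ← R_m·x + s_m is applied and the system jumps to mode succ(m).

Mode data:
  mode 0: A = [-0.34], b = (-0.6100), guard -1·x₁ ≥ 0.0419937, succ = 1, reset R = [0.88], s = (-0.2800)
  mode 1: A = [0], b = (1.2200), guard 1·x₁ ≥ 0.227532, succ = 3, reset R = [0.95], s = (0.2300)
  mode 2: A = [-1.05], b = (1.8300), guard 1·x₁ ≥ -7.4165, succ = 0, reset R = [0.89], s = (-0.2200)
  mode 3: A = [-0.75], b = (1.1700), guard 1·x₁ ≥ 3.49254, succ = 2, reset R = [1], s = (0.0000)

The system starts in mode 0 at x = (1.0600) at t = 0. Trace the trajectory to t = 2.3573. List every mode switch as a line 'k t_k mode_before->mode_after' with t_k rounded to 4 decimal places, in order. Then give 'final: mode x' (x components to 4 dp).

1 1.4351 0->1
2 1.8814 1->3
final: 3 0.7805

Mode 0: guard c·x = 0.0420 hit at Δt = 1.4351 (t = 1.4351), x⁻ = (-0.0420) → reset → x⁺ = (-0.3170), jump to mode 1
Mode 1: guard c·x = 0.2275 hit at Δt = 0.4463 (t = 1.8814), x⁻ = (0.2275) → reset → x⁺ = (0.4462), jump to mode 3
Mode 3: flow for 0.4759 to horizon, guard not reached → x = (0.7805)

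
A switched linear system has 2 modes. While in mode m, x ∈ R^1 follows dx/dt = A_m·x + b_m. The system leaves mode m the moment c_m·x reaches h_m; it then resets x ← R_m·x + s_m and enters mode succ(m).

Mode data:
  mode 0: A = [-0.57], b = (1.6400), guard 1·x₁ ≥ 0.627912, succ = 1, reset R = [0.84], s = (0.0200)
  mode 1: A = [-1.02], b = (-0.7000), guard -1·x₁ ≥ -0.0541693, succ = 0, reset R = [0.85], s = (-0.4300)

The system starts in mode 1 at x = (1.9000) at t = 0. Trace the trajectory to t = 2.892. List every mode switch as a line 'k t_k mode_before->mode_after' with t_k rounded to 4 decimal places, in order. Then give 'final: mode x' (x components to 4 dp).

1 1.2262 1->0
2 1.8779 0->1
3 2.3784 1->0
final: 0 0.4437

Mode 1: guard c·x = -0.0542 hit at Δt = 1.2262 (t = 1.2262), x⁻ = (0.0542) → reset → x⁺ = (-0.3840), jump to mode 0
Mode 0: guard c·x = 0.6279 hit at Δt = 0.6517 (t = 1.8779), x⁻ = (0.6279) → reset → x⁺ = (0.5474), jump to mode 1
Mode 1: guard c·x = -0.0542 hit at Δt = 0.5005 (t = 2.3784), x⁻ = (0.0542) → reset → x⁺ = (-0.3840), jump to mode 0
Mode 0: flow for 0.5136 to horizon, guard not reached → x = (0.4437)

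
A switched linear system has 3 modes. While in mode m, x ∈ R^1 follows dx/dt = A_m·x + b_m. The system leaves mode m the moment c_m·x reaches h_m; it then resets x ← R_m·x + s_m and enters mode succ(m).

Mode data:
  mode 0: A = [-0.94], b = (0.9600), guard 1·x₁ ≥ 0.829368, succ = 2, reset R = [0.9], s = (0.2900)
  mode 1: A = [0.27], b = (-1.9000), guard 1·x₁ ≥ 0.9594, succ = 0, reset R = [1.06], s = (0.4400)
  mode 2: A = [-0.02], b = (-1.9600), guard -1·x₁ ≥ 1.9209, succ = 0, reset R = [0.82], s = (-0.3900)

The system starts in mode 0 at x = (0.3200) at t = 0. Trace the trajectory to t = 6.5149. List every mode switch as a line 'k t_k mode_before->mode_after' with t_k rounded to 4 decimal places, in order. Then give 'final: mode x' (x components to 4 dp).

Mode 0: guard c·x = 0.8294 hit at Δt = 1.3786 (t = 1.3786), x⁻ = (0.8294) → reset → x⁺ = (1.0364), jump to mode 2
Mode 2: guard c·x = 1.9209 hit at Δt = 1.5158 (t = 2.8944), x⁻ = (-1.9209) → reset → x⁺ = (-1.9651), jump to mode 0
Mode 0: guard c·x = 0.8294 hit at Δt = 2.9200 (t = 5.8144), x⁻ = (0.8294) → reset → x⁺ = (1.0364), jump to mode 2
Mode 2: flow for 0.7005 to horizon, guard not reached → x = (-0.3414)

1 1.3786 0->2
2 2.8944 2->0
3 5.8144 0->2
final: 2 -0.3414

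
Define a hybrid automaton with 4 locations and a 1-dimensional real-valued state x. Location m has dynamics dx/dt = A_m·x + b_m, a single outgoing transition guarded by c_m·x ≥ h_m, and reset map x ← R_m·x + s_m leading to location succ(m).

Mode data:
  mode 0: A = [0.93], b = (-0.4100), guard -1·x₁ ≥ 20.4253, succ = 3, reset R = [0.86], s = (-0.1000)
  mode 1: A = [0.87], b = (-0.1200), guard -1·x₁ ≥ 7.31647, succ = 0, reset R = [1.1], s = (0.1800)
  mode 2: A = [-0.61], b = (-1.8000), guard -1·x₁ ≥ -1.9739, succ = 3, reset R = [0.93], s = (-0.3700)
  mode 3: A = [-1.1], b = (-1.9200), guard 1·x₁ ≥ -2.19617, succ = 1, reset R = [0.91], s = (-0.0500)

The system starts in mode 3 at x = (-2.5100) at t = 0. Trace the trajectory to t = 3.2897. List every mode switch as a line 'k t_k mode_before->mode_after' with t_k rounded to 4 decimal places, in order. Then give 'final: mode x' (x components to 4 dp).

1 0.4804 3->1
2 1.8902 1->0
3 2.8803 0->3
final: 3 -11.8933

Mode 3: guard c·x = -2.1962 hit at Δt = 0.4804 (t = 0.4804), x⁻ = (-2.1962) → reset → x⁺ = (-2.0485), jump to mode 1
Mode 1: guard c·x = 7.3165 hit at Δt = 1.4098 (t = 1.8902), x⁻ = (-7.3165) → reset → x⁺ = (-7.8681), jump to mode 0
Mode 0: guard c·x = 20.4253 hit at Δt = 0.9901 (t = 2.8803), x⁻ = (-20.4253) → reset → x⁺ = (-17.6658), jump to mode 3
Mode 3: flow for 0.4094 to horizon, guard not reached → x = (-11.8933)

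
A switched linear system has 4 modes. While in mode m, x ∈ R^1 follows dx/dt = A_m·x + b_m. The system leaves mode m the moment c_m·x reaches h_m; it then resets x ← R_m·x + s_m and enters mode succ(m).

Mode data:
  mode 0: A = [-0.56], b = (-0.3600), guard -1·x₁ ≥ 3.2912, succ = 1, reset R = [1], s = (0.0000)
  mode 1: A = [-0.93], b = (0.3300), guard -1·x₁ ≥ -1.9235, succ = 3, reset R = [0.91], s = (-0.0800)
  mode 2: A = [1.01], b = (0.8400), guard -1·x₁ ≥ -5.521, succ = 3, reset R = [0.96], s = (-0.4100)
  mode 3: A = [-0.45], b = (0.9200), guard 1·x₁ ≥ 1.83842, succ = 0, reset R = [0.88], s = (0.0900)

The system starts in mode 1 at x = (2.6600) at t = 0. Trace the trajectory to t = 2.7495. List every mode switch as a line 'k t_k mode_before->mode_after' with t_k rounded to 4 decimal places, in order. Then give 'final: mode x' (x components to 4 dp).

1 0.4139 1->3
2 1.7393 3->0
final: 0 0.6922

Mode 1: guard c·x = -1.9235 hit at Δt = 0.4139 (t = 0.4139), x⁻ = (1.9235) → reset → x⁺ = (1.6704), jump to mode 3
Mode 3: guard c·x = 1.8384 hit at Δt = 1.3254 (t = 1.7393), x⁻ = (1.8384) → reset → x⁺ = (1.7078), jump to mode 0
Mode 0: flow for 1.0102 to horizon, guard not reached → x = (0.6922)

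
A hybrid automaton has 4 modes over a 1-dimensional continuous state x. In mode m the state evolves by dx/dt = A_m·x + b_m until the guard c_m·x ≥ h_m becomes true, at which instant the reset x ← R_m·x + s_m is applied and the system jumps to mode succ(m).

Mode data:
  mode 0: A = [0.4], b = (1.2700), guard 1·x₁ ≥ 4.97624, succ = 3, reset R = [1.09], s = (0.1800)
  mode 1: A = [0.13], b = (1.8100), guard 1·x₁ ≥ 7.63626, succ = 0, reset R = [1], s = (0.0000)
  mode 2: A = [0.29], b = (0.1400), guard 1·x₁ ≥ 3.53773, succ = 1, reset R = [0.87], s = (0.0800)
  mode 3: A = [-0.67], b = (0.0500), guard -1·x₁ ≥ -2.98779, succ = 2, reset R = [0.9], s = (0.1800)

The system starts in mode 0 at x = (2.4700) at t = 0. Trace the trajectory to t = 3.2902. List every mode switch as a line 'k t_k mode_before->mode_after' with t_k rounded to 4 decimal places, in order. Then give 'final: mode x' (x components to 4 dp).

Mode 0: guard c·x = 4.9762 hit at Δt = 0.9185 (t = 0.9185), x⁻ = (4.9762) → reset → x⁺ = (5.6041), jump to mode 3
Mode 3: guard c·x = -2.9878 hit at Δt = 0.9565 (t = 1.8750), x⁻ = (2.9878) → reset → x⁺ = (2.8690), jump to mode 2
Mode 2: guard c·x = 3.5377 hit at Δt = 0.6273 (t = 2.5023), x⁻ = (3.5377) → reset → x⁺ = (3.1578), jump to mode 1
Mode 1: flow for 0.7879 to horizon, guard not reached → x = (5.0001)

1 0.9185 0->3
2 1.8750 3->2
3 2.5023 2->1
final: 1 5.0001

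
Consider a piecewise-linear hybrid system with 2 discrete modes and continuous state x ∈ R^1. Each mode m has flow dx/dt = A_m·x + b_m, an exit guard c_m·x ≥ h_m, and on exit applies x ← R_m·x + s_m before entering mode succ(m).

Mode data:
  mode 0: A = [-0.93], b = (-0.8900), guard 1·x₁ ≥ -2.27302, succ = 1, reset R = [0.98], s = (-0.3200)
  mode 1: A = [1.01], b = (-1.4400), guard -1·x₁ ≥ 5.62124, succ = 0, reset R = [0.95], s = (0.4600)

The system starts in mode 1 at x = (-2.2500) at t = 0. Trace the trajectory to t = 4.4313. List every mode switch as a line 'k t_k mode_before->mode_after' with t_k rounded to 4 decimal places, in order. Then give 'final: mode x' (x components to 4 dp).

Mode 1: guard c·x = 5.6212 hit at Δt = 0.6444 (t = 0.6444), x⁻ = (-5.6212) → reset → x⁺ = (-4.8802), jump to mode 0
Mode 0: guard c·x = -2.2730 hit at Δt = 1.1745 (t = 1.8189), x⁻ = (-2.2730) → reset → x⁺ = (-2.5476), jump to mode 1
Mode 1: guard c·x = 5.6212 hit at Δt = 0.5673 (t = 2.3862), x⁻ = (-5.6212) → reset → x⁺ = (-4.8802), jump to mode 0
Mode 0: guard c·x = -2.2730 hit at Δt = 1.1745 (t = 3.5607), x⁻ = (-2.2730) → reset → x⁺ = (-2.5476), jump to mode 1
Mode 1: guard c·x = 5.6212 hit at Δt = 0.5673 (t = 4.1281), x⁻ = (-5.6212) → reset → x⁺ = (-4.8802), jump to mode 0
Mode 0: flow for 0.3032 to horizon, guard not reached → x = (-3.9161)

1 0.6444 1->0
2 1.8189 0->1
3 2.3862 1->0
4 3.5607 0->1
5 4.1281 1->0
final: 0 -3.9161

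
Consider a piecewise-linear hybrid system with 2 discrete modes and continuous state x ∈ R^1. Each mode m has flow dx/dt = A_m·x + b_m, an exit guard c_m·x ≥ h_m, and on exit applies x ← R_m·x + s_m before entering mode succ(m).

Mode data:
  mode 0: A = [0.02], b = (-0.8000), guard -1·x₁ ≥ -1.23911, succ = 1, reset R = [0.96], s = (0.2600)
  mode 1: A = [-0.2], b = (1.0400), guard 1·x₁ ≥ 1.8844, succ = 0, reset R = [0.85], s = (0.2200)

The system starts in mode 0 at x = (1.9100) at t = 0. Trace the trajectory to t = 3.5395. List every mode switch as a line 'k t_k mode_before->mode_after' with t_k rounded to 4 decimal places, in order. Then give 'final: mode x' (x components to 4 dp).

1 0.8730 0->1
2 1.4892 1->0
3 2.2465 0->1
4 2.8627 1->0
final: 0 1.3014

Mode 0: guard c·x = -1.2391 hit at Δt = 0.8730 (t = 0.8730), x⁻ = (1.2391) → reset → x⁺ = (1.4495), jump to mode 1
Mode 1: guard c·x = 1.8844 hit at Δt = 0.6162 (t = 1.4892), x⁻ = (1.8844) → reset → x⁺ = (1.8217), jump to mode 0
Mode 0: guard c·x = -1.2391 hit at Δt = 0.7573 (t = 2.2465), x⁻ = (1.2391) → reset → x⁺ = (1.4495), jump to mode 1
Mode 1: guard c·x = 1.8844 hit at Δt = 0.6162 (t = 2.8627), x⁻ = (1.8844) → reset → x⁺ = (1.8217), jump to mode 0
Mode 0: flow for 0.6768 to horizon, guard not reached → x = (1.3014)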